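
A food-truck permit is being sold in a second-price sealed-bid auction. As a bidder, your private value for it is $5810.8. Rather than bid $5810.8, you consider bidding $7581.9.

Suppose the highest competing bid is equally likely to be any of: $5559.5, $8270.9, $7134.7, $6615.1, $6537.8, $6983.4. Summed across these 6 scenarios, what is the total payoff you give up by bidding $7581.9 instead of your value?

$4027.8

The deviation costs you only when the competing bid falls strictly between $5810.8 and $7581.9; elsewhere both bids give the same outcome.
$5559.5: outcomes coincide → loss $0.
$8270.9: outcomes coincide → loss $0.
$7134.7: truthful payoff $0, deviation payoff −$1323.9 → loss $1323.9.
$6615.1: truthful payoff $0, deviation payoff −$804.3 → loss $804.3.
$6537.8: truthful payoff $0, deviation payoff −$727 → loss $727.
$6983.4: truthful payoff $0, deviation payoff −$1172.6 → loss $1172.6.
Total loss = $1323.9 + $804.3 + $727 + $1172.6 = $4027.8.
Truthful bidding weakly dominates here: raising your bid can only win items priced above your value, and lowering it can only forfeit items priced below.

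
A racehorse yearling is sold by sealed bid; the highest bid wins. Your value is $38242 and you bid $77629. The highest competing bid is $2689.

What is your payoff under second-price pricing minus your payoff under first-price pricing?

You have the highest bid, so you win under either rule.
Second-price: pay $2689 → payoff $35553.
First-price: pay your own bid $77629 → payoff −$39387.
Difference = $35553 − (−$39387) = $74940.

$74940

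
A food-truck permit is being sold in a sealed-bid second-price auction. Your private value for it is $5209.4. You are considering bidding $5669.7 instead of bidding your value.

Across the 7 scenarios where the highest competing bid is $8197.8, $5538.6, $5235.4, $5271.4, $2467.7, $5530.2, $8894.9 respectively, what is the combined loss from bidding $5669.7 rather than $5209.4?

The deviation costs you only when the competing bid falls strictly between $5209.4 and $5669.7; elsewhere both bids give the same outcome.
$8197.8: outcomes coincide → loss $0.
$5538.6: truthful payoff $0, deviation payoff −$329.2 → loss $329.2.
$5235.4: truthful payoff $0, deviation payoff −$26 → loss $26.
$5271.4: truthful payoff $0, deviation payoff −$62 → loss $62.
$2467.7: outcomes coincide → loss $0.
$5530.2: truthful payoff $0, deviation payoff −$320.8 → loss $320.8.
$8894.9: outcomes coincide → loss $0.
Total loss = $329.2 + $26 + $62 + $320.8 = $738.

$738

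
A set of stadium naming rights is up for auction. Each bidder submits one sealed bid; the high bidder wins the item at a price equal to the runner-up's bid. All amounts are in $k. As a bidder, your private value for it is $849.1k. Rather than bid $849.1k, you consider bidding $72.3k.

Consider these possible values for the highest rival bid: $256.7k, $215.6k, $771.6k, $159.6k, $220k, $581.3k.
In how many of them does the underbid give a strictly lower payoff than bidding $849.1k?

6

The deviation hurts exactly when the highest competing bid lies strictly between $72.3k and $849.1k — underbidding then forfeits a profitable win.
$256.7k: inside the interval → strictly worse (loss $592.4k).
$215.6k: inside the interval → strictly worse (loss $633.5k).
$771.6k: inside the interval → strictly worse (loss $77.5k).
$159.6k: inside the interval → strictly worse (loss $689.5k).
$220k: inside the interval → strictly worse (loss $629.1k).
$581.3k: inside the interval → strictly worse (loss $267.8k).
Count: 6.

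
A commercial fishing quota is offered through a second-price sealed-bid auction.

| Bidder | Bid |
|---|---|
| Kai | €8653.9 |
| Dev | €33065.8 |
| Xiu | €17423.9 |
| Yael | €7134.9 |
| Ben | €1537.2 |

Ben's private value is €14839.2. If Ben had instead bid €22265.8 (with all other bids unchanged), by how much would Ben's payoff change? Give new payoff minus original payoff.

€0

The highest bid among the other bidders is €33065.8; Ben's bid doesn't change that.
Original bid €1537.2: Ben is not highest (top rival bid is €33065.8); payoff €0.
Alternative bid €22265.8: Ben is not highest (top rival bid is €33065.8); payoff €0.
Change in payoff = €0 − (€0) = €0.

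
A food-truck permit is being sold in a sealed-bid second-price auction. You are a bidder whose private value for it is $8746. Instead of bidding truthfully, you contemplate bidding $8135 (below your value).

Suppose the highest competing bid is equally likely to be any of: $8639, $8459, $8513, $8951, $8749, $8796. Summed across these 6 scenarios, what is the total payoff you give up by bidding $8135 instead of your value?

$627

The deviation costs you only when the competing bid falls strictly between $8135 and $8746; elsewhere both bids give the same outcome.
$8639: truthful payoff $107, deviation payoff $0 → loss $107.
$8459: truthful payoff $287, deviation payoff $0 → loss $287.
$8513: truthful payoff $233, deviation payoff $0 → loss $233.
$8951: outcomes coincide → loss $0.
$8749: outcomes coincide → loss $0.
$8796: outcomes coincide → loss $0.
Total loss = $107 + $287 + $233 = $627.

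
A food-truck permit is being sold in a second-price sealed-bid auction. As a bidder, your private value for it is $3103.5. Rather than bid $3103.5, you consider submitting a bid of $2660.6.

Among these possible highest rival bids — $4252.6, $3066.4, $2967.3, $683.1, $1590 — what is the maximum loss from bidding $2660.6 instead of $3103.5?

$136.2

$4252.6: same outcome either way → loss $0.
$3066.4: truthful gives $37.1, deviation gives $0 → loss $37.1.
$2967.3: truthful gives $136.2, deviation gives $0 → loss $136.2.
$683.1: same outcome either way → loss $0.
$1590: same outcome either way → loss $0.
Maximum loss: $136.2.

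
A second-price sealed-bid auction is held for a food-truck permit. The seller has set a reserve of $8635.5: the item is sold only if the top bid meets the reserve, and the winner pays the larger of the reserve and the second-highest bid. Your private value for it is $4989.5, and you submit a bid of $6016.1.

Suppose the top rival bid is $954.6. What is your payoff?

Your bid $6016.1 is the highest bid but falls below the reserve $8635.5, so the item goes unsold. Payoff $0.

$0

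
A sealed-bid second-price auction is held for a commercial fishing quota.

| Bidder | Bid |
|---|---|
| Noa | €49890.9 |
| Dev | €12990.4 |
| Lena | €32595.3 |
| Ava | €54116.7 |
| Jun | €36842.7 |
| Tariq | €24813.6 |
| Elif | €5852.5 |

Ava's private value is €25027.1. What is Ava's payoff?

−€24863.8

Highest bid: Ava at €54116.7, so Ava wins.
Second-highest bid: Noa at €49890.9 — that is the price the winner pays.
Ava's payoff = value − price = €25027.1 − €49890.9 = −€24863.8.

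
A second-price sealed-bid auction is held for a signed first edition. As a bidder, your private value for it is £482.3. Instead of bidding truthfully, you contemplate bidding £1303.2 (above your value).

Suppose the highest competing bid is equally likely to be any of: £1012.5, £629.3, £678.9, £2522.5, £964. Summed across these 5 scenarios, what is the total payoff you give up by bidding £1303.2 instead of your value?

The deviation costs you only when the competing bid falls strictly between £482.3 and £1303.2; elsewhere both bids give the same outcome.
£1012.5: truthful payoff £0, deviation payoff −£530.2 → loss £530.2.
£629.3: truthful payoff £0, deviation payoff −£147 → loss £147.
£678.9: truthful payoff £0, deviation payoff −£196.6 → loss £196.6.
£2522.5: outcomes coincide → loss £0.
£964: truthful payoff £0, deviation payoff −£481.7 → loss £481.7.
Total loss = £530.2 + £147 + £196.6 + £481.7 = £1355.5.
Truthful bidding weakly dominates here: raising your bid can only win items priced above your value, and lowering it can only forfeit items priced below.

£1355.5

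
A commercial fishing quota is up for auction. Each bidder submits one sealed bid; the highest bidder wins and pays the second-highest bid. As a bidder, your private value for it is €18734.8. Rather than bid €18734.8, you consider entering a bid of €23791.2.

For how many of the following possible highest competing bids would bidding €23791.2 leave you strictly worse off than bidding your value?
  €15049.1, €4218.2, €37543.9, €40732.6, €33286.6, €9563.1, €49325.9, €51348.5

0

The deviation hurts exactly when the highest competing bid lies strictly between €18734.8 and €23791.2 — overbidding then wins at a price above your value.
€15049.1: below both → same outcome either way.
€4218.2: below both → same outcome either way.
€37543.9: above both → same outcome either way.
€40732.6: above both → same outcome either way.
€33286.6: above both → same outcome either way.
€9563.1: below both → same outcome either way.
€49325.9: above both → same outcome either way.
€51348.5: above both → same outcome either way.
Count: 0.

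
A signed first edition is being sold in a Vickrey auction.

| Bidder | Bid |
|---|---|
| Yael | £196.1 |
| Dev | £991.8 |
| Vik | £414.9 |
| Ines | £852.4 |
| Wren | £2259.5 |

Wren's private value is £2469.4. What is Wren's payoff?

Highest bid: Wren at £2259.5, so Wren wins.
Second-highest bid: Dev at £991.8 — that is the price the winner pays.
Wren's payoff = value − price = £2469.4 − £991.8 = £1477.6.

£1477.6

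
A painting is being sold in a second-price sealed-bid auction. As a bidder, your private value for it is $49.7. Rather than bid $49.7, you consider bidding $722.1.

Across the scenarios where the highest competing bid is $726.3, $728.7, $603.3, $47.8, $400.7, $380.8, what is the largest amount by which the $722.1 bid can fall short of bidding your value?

$553.6

$726.3: same outcome either way → loss $0.
$728.7: same outcome either way → loss $0.
$603.3: truthful gives $0, deviation gives −$553.6 → loss $553.6.
$47.8: same outcome either way → loss $0.
$400.7: truthful gives $0, deviation gives −$351 → loss $351.
$380.8: truthful gives $0, deviation gives −$331.1 → loss $331.1.
Maximum loss: $553.6.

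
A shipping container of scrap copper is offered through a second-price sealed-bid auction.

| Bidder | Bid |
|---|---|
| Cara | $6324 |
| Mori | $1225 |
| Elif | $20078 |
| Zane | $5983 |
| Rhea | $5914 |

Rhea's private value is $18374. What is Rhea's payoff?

$0

Highest bid: Elif at $20078, so Elif wins.
Second-highest bid: Cara at $6324 — that is the price the winner pays.
Rhea did not win, so Rhea pays nothing and receives nothing: payoff $0.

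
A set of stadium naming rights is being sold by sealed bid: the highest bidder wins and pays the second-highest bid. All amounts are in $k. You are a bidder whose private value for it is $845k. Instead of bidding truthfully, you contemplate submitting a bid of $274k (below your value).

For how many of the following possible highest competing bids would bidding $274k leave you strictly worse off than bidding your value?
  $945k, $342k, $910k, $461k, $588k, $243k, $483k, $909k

The deviation hurts exactly when the highest competing bid lies strictly between $274k and $845k — underbidding then forfeits a profitable win.
$945k: above both → same outcome either way.
$342k: inside the interval → strictly worse (loss $503k).
$910k: above both → same outcome either way.
$461k: inside the interval → strictly worse (loss $384k).
$588k: inside the interval → strictly worse (loss $257k).
$243k: below both → same outcome either way.
$483k: inside the interval → strictly worse (loss $362k).
$909k: above both → same outcome either way.
Count: 4.

4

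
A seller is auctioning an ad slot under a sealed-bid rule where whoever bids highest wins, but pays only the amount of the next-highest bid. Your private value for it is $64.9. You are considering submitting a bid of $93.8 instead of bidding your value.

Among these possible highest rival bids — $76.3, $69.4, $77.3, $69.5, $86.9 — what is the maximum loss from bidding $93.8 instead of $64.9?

$76.3: truthful gives $0, deviation gives −$11.4 → loss $11.4.
$69.4: truthful gives $0, deviation gives −$4.5 → loss $4.5.
$77.3: truthful gives $0, deviation gives −$12.4 → loss $12.4.
$69.5: truthful gives $0, deviation gives −$4.6 → loss $4.6.
$86.9: truthful gives $0, deviation gives −$22 → loss $22.
Maximum loss: $22.

$22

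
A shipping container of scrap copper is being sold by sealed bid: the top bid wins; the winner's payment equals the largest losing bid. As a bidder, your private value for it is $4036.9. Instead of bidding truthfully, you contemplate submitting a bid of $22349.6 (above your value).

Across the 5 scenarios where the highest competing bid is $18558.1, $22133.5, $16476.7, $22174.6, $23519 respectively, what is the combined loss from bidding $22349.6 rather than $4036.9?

$63195.3

The deviation costs you only when the competing bid falls strictly between $4036.9 and $22349.6; elsewhere both bids give the same outcome.
$18558.1: truthful payoff $0, deviation payoff −$14521.2 → loss $14521.2.
$22133.5: truthful payoff $0, deviation payoff −$18096.6 → loss $18096.6.
$16476.7: truthful payoff $0, deviation payoff −$12439.8 → loss $12439.8.
$22174.6: truthful payoff $0, deviation payoff −$18137.7 → loss $18137.7.
$23519: outcomes coincide → loss $0.
Total loss = $14521.2 + $18096.6 + $12439.8 + $18137.7 = $63195.3.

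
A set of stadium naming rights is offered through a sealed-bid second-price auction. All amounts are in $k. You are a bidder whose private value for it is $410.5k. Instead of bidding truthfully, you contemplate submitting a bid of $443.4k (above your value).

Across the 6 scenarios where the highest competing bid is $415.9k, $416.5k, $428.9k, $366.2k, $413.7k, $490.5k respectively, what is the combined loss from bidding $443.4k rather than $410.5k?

$33k

The deviation costs you only when the competing bid falls strictly between $410.5k and $443.4k; elsewhere both bids give the same outcome.
$415.9k: truthful payoff $0k, deviation payoff −$5.4k → loss $5.4k.
$416.5k: truthful payoff $0k, deviation payoff −$6k → loss $6k.
$428.9k: truthful payoff $0k, deviation payoff −$18.4k → loss $18.4k.
$366.2k: outcomes coincide → loss $0k.
$413.7k: truthful payoff $0k, deviation payoff −$3.2k → loss $3.2k.
$490.5k: outcomes coincide → loss $0k.
Total loss = $5.4k + $6k + $18.4k + $3.2k = $33k.
In a second-price auction your bid sets only whether you win, not what you pay, so bidding your true value is weakly dominant.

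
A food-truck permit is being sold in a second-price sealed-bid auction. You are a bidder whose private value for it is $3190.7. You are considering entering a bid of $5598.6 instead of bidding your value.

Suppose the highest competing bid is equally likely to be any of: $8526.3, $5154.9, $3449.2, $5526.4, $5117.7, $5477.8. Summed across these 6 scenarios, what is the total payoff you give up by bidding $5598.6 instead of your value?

The deviation costs you only when the competing bid falls strictly between $3190.7 and $5598.6; elsewhere both bids give the same outcome.
$8526.3: outcomes coincide → loss $0.
$5154.9: truthful payoff $0, deviation payoff −$1964.2 → loss $1964.2.
$3449.2: truthful payoff $0, deviation payoff −$258.5 → loss $258.5.
$5526.4: truthful payoff $0, deviation payoff −$2335.7 → loss $2335.7.
$5117.7: truthful payoff $0, deviation payoff −$1927 → loss $1927.
$5477.8: truthful payoff $0, deviation payoff −$2287.1 → loss $2287.1.
Total loss = $1964.2 + $258.5 + $2335.7 + $1927 + $2287.1 = $8772.5.

$8772.5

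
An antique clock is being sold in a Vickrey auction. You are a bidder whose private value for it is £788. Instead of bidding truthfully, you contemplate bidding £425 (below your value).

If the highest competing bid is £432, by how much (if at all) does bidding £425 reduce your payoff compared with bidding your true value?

£356

Bidding your value £788: you win (since £788 > £432) and pay £432. Payoff £356.
Bidding £425: you lose. Payoff £0.
The competing bid £432 lies between your shaded bid and your value, so underbidding forfeits an item you could have won at a profitable price.
Loss from deviating = £356 − (£0) = £356.
In a second-price auction your bid sets only whether you win, not what you pay, so bidding your true value is weakly dominant.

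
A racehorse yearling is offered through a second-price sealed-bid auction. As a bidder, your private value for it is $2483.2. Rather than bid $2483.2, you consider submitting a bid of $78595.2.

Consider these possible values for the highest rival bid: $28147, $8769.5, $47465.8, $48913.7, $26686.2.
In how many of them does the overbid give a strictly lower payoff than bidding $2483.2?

5

The deviation hurts exactly when the highest competing bid lies strictly between $2483.2 and $78595.2 — overbidding then wins at a price above your value.
$28147: inside the interval → strictly worse (loss $25663.8).
$8769.5: inside the interval → strictly worse (loss $6286.3).
$47465.8: inside the interval → strictly worse (loss $44982.6).
$48913.7: inside the interval → strictly worse (loss $46430.5).
$26686.2: inside the interval → strictly worse (loss $24203).
Count: 5.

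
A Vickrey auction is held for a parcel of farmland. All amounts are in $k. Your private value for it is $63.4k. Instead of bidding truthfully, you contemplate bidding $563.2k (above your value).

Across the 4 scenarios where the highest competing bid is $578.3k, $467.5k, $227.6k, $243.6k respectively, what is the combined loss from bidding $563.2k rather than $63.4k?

The deviation costs you only when the competing bid falls strictly between $63.4k and $563.2k; elsewhere both bids give the same outcome.
$578.3k: outcomes coincide → loss $0k.
$467.5k: truthful payoff $0k, deviation payoff −$404.1k → loss $404.1k.
$227.6k: truthful payoff $0k, deviation payoff −$164.2k → loss $164.2k.
$243.6k: truthful payoff $0k, deviation payoff −$180.2k → loss $180.2k.
Total loss = $404.1k + $164.2k + $180.2k = $748.5k.

$748.5k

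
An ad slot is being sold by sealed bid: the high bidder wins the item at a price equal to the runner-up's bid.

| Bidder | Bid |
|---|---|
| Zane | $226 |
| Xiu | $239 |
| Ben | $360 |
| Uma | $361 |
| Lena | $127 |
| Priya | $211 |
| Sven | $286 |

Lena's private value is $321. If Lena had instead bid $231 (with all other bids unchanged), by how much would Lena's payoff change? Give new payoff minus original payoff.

$0

The highest bid among the other bidders is $361; Lena's bid doesn't change that.
Original bid $127: Lena is not highest (top rival bid is $361); payoff $0.
Alternative bid $231: Lena is not highest (top rival bid is $361); payoff $0.
Change in payoff = $0 − ($0) = $0.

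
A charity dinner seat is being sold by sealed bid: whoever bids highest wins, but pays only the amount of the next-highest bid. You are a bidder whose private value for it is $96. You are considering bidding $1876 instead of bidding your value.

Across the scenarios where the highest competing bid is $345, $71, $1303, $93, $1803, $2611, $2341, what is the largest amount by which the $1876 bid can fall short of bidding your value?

$1707

$345: truthful gives $0, deviation gives −$249 → loss $249.
$71: same outcome either way → loss $0.
$1303: truthful gives $0, deviation gives −$1207 → loss $1207.
$93: same outcome either way → loss $0.
$1803: truthful gives $0, deviation gives −$1707 → loss $1707.
$2611: same outcome either way → loss $0.
$2341: same outcome either way → loss $0.
Maximum loss: $1707.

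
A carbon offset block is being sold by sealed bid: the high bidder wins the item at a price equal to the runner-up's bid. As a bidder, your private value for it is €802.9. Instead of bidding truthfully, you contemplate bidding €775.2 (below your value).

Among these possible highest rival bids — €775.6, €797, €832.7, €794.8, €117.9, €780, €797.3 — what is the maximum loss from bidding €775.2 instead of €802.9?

€27.3

€775.6: truthful gives €27.3, deviation gives €0 → loss €27.3.
€797: truthful gives €5.9, deviation gives €0 → loss €5.9.
€832.7: same outcome either way → loss €0.
€794.8: truthful gives €8.1, deviation gives €0 → loss €8.1.
€117.9: same outcome either way → loss €0.
€780: truthful gives €22.9, deviation gives €0 → loss €22.9.
€797.3: truthful gives €5.6, deviation gives €0 → loss €5.6.
Maximum loss: €27.3.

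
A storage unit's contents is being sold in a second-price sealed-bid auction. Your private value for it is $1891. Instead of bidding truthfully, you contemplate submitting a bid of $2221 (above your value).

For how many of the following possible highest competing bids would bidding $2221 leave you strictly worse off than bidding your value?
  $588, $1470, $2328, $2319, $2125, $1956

The deviation hurts exactly when the highest competing bid lies strictly between $1891 and $2221 — overbidding then wins at a price above your value.
$588: below both → same outcome either way.
$1470: below both → same outcome either way.
$2328: above both → same outcome either way.
$2319: above both → same outcome either way.
$2125: inside the interval → strictly worse (loss $234).
$1956: inside the interval → strictly worse (loss $65).
Count: 2.

2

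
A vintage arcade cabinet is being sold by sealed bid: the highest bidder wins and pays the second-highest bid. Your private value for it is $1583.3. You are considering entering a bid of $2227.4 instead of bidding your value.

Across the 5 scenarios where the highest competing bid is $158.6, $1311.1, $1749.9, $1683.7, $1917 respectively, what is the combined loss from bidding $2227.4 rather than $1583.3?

The deviation costs you only when the competing bid falls strictly between $1583.3 and $2227.4; elsewhere both bids give the same outcome.
$158.6: outcomes coincide → loss $0.
$1311.1: outcomes coincide → loss $0.
$1749.9: truthful payoff $0, deviation payoff −$166.6 → loss $166.6.
$1683.7: truthful payoff $0, deviation payoff −$100.4 → loss $100.4.
$1917: truthful payoff $0, deviation payoff −$333.7 → loss $333.7.
Total loss = $166.6 + $100.4 + $333.7 = $600.7.
Because the price is fixed by the runner-up's bid, deviating from your value can only change a good outcome into a bad one — never the reverse.

$600.7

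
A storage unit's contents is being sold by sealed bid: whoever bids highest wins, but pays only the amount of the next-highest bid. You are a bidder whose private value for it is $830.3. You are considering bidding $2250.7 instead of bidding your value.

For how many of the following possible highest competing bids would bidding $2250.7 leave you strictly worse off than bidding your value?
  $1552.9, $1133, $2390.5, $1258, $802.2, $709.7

The deviation hurts exactly when the highest competing bid lies strictly between $830.3 and $2250.7 — overbidding then wins at a price above your value.
$1552.9: inside the interval → strictly worse (loss $722.6).
$1133: inside the interval → strictly worse (loss $302.7).
$2390.5: above both → same outcome either way.
$1258: inside the interval → strictly worse (loss $427.7).
$802.2: below both → same outcome either way.
$709.7: below both → same outcome either way.
Count: 3.

3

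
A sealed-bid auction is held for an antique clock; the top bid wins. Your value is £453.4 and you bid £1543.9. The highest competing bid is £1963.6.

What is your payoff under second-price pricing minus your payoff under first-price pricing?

Your bid £1543.9 is below £1963.6, so you lose under either rule.
Payoff is £0 in both cases; difference = £0.

£0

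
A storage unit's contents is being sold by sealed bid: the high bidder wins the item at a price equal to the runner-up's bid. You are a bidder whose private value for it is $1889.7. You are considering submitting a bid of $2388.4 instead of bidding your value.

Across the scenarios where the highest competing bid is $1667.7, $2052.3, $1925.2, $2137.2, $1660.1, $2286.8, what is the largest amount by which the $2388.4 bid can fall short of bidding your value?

$397.1

$1667.7: same outcome either way → loss $0.
$2052.3: truthful gives $0, deviation gives −$162.6 → loss $162.6.
$1925.2: truthful gives $0, deviation gives −$35.5 → loss $35.5.
$2137.2: truthful gives $0, deviation gives −$247.5 → loss $247.5.
$1660.1: same outcome either way → loss $0.
$2286.8: truthful gives $0, deviation gives −$397.1 → loss $397.1.
Maximum loss: $397.1.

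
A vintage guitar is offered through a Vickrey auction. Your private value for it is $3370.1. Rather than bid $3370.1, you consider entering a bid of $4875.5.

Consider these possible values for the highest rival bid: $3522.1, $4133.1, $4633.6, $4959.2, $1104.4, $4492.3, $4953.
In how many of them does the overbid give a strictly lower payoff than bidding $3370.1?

4

The deviation hurts exactly when the highest competing bid lies strictly between $3370.1 and $4875.5 — overbidding then wins at a price above your value.
$3522.1: inside the interval → strictly worse (loss $152).
$4133.1: inside the interval → strictly worse (loss $763).
$4633.6: inside the interval → strictly worse (loss $1263.5).
$4959.2: above both → same outcome either way.
$1104.4: below both → same outcome either way.
$4492.3: inside the interval → strictly worse (loss $1122.2).
$4953: above both → same outcome either way.
Count: 4.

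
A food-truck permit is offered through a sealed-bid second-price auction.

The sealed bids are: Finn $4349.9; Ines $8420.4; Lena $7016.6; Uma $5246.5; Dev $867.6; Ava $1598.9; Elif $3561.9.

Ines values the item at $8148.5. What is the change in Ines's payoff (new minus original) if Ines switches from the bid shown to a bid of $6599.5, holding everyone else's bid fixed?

−$1131.9

The highest bid among the other bidders is $7016.6; Ines's bid doesn't change that.
Original bid $8420.4: Ines is highest, pays the top rival bid $7016.6; payoff $8148.5 − $7016.6 = $1131.9.
Alternative bid $6599.5: Ines is not highest (top rival bid is $7016.6); payoff $0.
Change in payoff = $0 − ($1131.9) = −$1131.9.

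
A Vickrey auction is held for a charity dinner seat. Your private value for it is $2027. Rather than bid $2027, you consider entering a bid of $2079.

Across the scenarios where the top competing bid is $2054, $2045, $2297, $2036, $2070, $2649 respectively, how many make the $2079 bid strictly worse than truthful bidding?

The deviation hurts exactly when the highest competing bid lies strictly between $2027 and $2079 — overbidding then wins at a price above your value.
$2054: inside the interval → strictly worse (loss $27).
$2045: inside the interval → strictly worse (loss $18).
$2297: above both → same outcome either way.
$2036: inside the interval → strictly worse (loss $9).
$2070: inside the interval → strictly worse (loss $43).
$2649: above both → same outcome either way.
Count: 4.

4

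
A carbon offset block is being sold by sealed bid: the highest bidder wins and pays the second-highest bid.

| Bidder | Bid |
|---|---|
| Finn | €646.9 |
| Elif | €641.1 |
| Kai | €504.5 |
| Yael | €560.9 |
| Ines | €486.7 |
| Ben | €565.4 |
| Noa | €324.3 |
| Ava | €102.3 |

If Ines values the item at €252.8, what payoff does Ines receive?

Highest bid: Finn at €646.9, so Finn wins.
Second-highest bid: Elif at €641.1 — that is the price the winner pays.
Ines did not win, so Ines pays nothing and receives nothing: payoff €0.

€0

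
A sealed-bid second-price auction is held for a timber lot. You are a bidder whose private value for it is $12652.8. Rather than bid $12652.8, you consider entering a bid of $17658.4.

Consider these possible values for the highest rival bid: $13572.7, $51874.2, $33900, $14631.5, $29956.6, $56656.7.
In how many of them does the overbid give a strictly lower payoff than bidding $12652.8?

2

The deviation hurts exactly when the highest competing bid lies strictly between $12652.8 and $17658.4 — overbidding then wins at a price above your value.
$13572.7: inside the interval → strictly worse (loss $919.9).
$51874.2: above both → same outcome either way.
$33900: above both → same outcome either way.
$14631.5: inside the interval → strictly worse (loss $1978.7).
$29956.6: above both → same outcome either way.
$56656.7: above both → same outcome either way.
Count: 2.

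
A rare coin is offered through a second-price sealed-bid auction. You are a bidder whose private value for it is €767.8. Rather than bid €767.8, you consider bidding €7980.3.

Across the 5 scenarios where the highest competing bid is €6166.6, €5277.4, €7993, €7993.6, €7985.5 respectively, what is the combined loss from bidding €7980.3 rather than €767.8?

€9908.4

The deviation costs you only when the competing bid falls strictly between €767.8 and €7980.3; elsewhere both bids give the same outcome.
€6166.6: truthful payoff €0, deviation payoff −€5398.8 → loss €5398.8.
€5277.4: truthful payoff €0, deviation payoff −€4509.6 → loss €4509.6.
€7993: outcomes coincide → loss €0.
€7993.6: outcomes coincide → loss €0.
€7985.5: outcomes coincide → loss €0.
Total loss = €5398.8 + €4509.6 = €9908.4.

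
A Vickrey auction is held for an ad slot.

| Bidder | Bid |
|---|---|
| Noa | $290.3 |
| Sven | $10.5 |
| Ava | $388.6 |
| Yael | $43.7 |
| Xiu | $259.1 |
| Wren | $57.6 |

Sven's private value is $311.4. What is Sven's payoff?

Highest bid: Ava at $388.6, so Ava wins.
Second-highest bid: Noa at $290.3 — that is the price the winner pays.
Sven did not win, so Sven pays nothing and receives nothing: payoff $0.

$0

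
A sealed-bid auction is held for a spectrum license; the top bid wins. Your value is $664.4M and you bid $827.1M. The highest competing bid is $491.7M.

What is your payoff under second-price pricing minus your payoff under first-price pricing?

$335.4M

You have the highest bid, so you win under either rule.
Second-price: pay $491.7M → payoff $172.7M.
First-price: pay your own bid $827.1M → payoff −$162.7M.
Difference = $172.7M − (−$162.7M) = $335.4M.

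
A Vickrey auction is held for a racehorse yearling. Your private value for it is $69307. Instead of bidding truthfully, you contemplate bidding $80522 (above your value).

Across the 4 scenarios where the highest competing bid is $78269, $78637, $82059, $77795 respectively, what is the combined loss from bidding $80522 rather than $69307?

$26780

The deviation costs you only when the competing bid falls strictly between $69307 and $80522; elsewhere both bids give the same outcome.
$78269: truthful payoff $0, deviation payoff −$8962 → loss $8962.
$78637: truthful payoff $0, deviation payoff −$9330 → loss $9330.
$82059: outcomes coincide → loss $0.
$77795: truthful payoff $0, deviation payoff −$8488 → loss $8488.
Total loss = $8962 + $9330 + $8488 = $26780.
In a second-price auction your bid sets only whether you win, not what you pay, so bidding your true value is weakly dominant.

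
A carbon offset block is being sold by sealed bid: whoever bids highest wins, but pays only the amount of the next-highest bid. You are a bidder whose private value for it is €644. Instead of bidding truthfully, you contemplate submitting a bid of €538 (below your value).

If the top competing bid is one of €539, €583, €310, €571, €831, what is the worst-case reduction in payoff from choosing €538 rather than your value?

€105

€539: truthful gives €105, deviation gives €0 → loss €105.
€583: truthful gives €61, deviation gives €0 → loss €61.
€310: same outcome either way → loss €0.
€571: truthful gives €73, deviation gives €0 → loss €73.
€831: same outcome either way → loss €0.
Maximum loss: €105.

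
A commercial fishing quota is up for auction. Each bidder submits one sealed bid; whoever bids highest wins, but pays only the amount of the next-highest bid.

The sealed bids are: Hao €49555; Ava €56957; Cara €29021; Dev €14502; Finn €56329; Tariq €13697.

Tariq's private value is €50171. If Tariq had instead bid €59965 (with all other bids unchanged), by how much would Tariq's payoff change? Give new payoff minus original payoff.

−€6786

The highest bid among the other bidders is €56957; Tariq's bid doesn't change that.
Original bid €13697: Tariq is not highest (top rival bid is €56957); payoff €0.
Alternative bid €59965: Tariq is highest, pays the top rival bid €56957; payoff €50171 − €56957 = −€6786.
Change in payoff = −€6786 − (€0) = −€6786.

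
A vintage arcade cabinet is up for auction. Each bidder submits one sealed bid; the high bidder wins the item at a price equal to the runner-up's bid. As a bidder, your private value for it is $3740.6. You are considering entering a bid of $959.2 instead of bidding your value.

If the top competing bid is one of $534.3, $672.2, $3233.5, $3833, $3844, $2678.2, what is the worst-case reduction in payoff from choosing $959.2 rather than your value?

$534.3: same outcome either way → loss $0.
$672.2: same outcome either way → loss $0.
$3233.5: truthful gives $507.1, deviation gives $0 → loss $507.1.
$3833: same outcome either way → loss $0.
$3844: same outcome either way → loss $0.
$2678.2: truthful gives $1062.4, deviation gives $0 → loss $1062.4.
Maximum loss: $1062.4.

$1062.4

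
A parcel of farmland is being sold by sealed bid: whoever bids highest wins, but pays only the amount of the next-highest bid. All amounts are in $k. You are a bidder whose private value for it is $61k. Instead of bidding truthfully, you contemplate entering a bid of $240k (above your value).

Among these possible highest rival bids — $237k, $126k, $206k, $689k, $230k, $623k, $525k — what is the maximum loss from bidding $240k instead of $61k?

$176k

$237k: truthful gives $0k, deviation gives −$176k → loss $176k.
$126k: truthful gives $0k, deviation gives −$65k → loss $65k.
$206k: truthful gives $0k, deviation gives −$145k → loss $145k.
$689k: same outcome either way → loss $0k.
$230k: truthful gives $0k, deviation gives −$169k → loss $169k.
$623k: same outcome either way → loss $0k.
$525k: same outcome either way → loss $0k.
Maximum loss: $176k.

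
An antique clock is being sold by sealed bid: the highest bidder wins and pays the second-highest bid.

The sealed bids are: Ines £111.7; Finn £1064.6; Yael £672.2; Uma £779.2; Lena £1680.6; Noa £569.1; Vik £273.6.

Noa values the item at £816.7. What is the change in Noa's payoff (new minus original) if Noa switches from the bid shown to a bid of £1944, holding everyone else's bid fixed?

−£863.9

The highest bid among the other bidders is £1680.6; Noa's bid doesn't change that.
Original bid £569.1: Noa is not highest (top rival bid is £1680.6); payoff £0.
Alternative bid £1944: Noa is highest, pays the top rival bid £1680.6; payoff £816.7 − £1680.6 = −£863.9.
Change in payoff = −£863.9 − (£0) = −£863.9.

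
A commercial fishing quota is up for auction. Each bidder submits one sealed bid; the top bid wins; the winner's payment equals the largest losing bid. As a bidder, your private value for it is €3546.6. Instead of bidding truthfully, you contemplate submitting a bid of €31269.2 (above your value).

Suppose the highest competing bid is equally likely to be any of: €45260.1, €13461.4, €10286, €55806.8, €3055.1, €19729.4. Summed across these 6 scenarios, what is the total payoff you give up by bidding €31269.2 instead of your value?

€32837

The deviation costs you only when the competing bid falls strictly between €3546.6 and €31269.2; elsewhere both bids give the same outcome.
€45260.1: outcomes coincide → loss €0.
€13461.4: truthful payoff €0, deviation payoff −€9914.8 → loss €9914.8.
€10286: truthful payoff €0, deviation payoff −€6739.4 → loss €6739.4.
€55806.8: outcomes coincide → loss €0.
€3055.1: outcomes coincide → loss €0.
€19729.4: truthful payoff €0, deviation payoff −€16182.8 → loss €16182.8.
Total loss = €9914.8 + €6739.4 + €16182.8 = €32837.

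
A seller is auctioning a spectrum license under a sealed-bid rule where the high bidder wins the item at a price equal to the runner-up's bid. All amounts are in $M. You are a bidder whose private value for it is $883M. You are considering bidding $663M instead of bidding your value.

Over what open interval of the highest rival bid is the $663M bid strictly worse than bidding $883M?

($663M, $883M)

If the competing bid is below $663M, both bids win at the same price — no difference.
If it is above $883M, both bids lose — no difference.
If it lies strictly between $663M and $883M, bidding your value wins at a price below your value (positive payoff) while bidding $663M loses (payoff 0).
So the deviation strictly hurts on the open interval ($663M, $883M).
Truthful bidding weakly dominates here: raising your bid can only win items priced above your value, and lowering it can only forfeit items priced below.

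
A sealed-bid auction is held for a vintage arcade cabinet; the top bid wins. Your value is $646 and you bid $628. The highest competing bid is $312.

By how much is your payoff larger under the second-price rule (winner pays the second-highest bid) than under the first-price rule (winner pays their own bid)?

You have the highest bid, so you win under either rule.
Second-price: pay $312 → payoff $334.
First-price: pay your own bid $628 → payoff $18.
Difference = $334 − ($18) = $316.

$316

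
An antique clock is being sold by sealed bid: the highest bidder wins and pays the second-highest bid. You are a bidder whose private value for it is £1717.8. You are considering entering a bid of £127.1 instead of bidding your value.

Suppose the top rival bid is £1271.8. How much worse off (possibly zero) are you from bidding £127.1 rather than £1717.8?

Bidding your value £1717.8: you win (since £1717.8 > £1271.8) and pay £1271.8. Payoff £446.
Bidding £127.1: you lose. Payoff £0.
The competing bid £1271.8 lies between your shaded bid and your value, so underbidding forfeits an item you could have won at a profitable price.
Loss from deviating = £446 − (£0) = £446.
In a second-price auction your bid sets only whether you win, not what you pay, so bidding your true value is weakly dominant.

£446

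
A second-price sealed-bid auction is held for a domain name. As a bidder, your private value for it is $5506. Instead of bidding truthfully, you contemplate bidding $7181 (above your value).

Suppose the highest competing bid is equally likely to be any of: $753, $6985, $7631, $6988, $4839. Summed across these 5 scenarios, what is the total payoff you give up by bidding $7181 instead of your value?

The deviation costs you only when the competing bid falls strictly between $5506 and $7181; elsewhere both bids give the same outcome.
$753: outcomes coincide → loss $0.
$6985: truthful payoff $0, deviation payoff −$1479 → loss $1479.
$7631: outcomes coincide → loss $0.
$6988: truthful payoff $0, deviation payoff −$1482 → loss $1482.
$4839: outcomes coincide → loss $0.
Total loss = $1479 + $1482 = $2961.
Because the price is fixed by the runner-up's bid, deviating from your value can only change a good outcome into a bad one — never the reverse.

$2961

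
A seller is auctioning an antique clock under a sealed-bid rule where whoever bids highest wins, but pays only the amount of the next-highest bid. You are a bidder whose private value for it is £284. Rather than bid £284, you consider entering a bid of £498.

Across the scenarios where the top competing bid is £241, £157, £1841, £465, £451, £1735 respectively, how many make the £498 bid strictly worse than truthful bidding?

The deviation hurts exactly when the highest competing bid lies strictly between £284 and £498 — overbidding then wins at a price above your value.
£241: below both → same outcome either way.
£157: below both → same outcome either way.
£1841: above both → same outcome either way.
£465: inside the interval → strictly worse (loss £181).
£451: inside the interval → strictly worse (loss £167).
£1735: above both → same outcome either way.
Count: 2.

2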